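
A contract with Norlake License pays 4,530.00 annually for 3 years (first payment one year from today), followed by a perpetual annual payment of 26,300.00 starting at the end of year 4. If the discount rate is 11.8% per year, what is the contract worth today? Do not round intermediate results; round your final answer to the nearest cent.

PV of 3-year annuity: 4,530.00 × [1 − (1+0.118)^−3] / 0.118 = 10917.79849
Perpetuity value at year 3: 26,300.00 / 0.118 = 222881.35593
PV of perpetuity: 222881.35593 / (1+0.118)^3 = 159495.46186
Total PV = 10917.79849 + 159495.46186 = 170413.26034

170413.26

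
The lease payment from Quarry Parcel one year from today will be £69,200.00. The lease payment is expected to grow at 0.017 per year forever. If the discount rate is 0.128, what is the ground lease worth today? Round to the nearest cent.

£623423.42

Growing perpetuity: P = D₁ / (r − g) = £69,200.0000 / (0.128 − 0.017) = £623,423.42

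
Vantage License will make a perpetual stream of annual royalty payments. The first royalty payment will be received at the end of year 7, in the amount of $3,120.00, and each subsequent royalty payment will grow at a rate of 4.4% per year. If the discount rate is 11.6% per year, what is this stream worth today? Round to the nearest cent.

$22430.40

Value at end of year 6: C₁ / (r − g) = $3,120.00 / (0.116 − 0.044) = $43,333.3333
Discount to today: PV = $43,333.3333 / (1 + 0.116)^6 = $43,333.3333 / 1.931902 = $22,430.40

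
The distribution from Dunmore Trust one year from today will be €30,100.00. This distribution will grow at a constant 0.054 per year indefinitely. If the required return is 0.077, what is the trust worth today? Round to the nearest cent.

€1308695.65

Growing perpetuity: P = D₁ / (r − g) = €30,100.0000 / (0.077 − 0.054) = €1,308,695.65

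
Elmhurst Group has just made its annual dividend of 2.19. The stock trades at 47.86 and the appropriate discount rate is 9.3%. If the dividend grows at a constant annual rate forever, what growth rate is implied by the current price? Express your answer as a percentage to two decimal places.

P = D₀(1+g)/(r−g) ⇒ P(r−g) = D₀(1+g) ⇒ g(P+D₀) = P·r − D₀
g = (P·r − D₀)/(P + D₀) = (47.86×0.093 − 2.19) / (47.86 + 2.19) = 0.045174

4.52%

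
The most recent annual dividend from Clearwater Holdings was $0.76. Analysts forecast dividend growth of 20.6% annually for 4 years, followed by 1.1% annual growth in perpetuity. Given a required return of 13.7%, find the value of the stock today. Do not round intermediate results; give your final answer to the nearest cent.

$11.25

D_1 = 0.91656
D_2 = 1.10537
D_3 = 1.33308
D_4 = 1.60769
Terminal value at year 4: TV = D_4×(1+g_2)/(r−g_2) = 1.62538/0.126 = 12.89981
P_0 = D_1/(1+r)^1 + D_2/(1+r)^2 + D_3/(1+r)^3 + D_4/(1+r)^4 + TV/(1+r)^4
    = 0.80612 + 0.85504 + 0.90693 + 0.96197 + 7.71865 = 11.24872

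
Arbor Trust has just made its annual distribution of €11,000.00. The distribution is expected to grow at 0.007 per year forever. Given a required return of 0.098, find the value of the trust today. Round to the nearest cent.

D₁ = D₀ × (1 + g) = €11,000.00 × 1.007 = €11,077.0000
Growing perpetuity: P = D₁ / (r − g) = €11,077.0000 / (0.098 − 0.007) = €121,725.27

€121725.27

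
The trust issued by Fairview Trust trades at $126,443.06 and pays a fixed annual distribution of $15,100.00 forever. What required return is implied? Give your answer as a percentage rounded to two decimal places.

11.94%

P = C/r ⇒ r = C/P = $15,100.00/$126,443.06 = 0.119421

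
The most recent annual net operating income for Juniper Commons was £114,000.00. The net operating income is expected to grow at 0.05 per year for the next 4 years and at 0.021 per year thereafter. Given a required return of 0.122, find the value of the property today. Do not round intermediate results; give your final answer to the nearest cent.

£1271274.09

D_1 = 119700.00000
D_2 = 125685.00000
D_3 = 131969.25000
D_4 = 138567.71250
Terminal value at year 4: TV = D_4×(1+g_2)/(r−g_2) = 141477.63446/0.101 = 1400768.65804
P_0 = D_1/(1+r)^1 + D_2/(1+r)^2 + D_3/(1+r)^3 + D_4/(1+r)^4 + TV/(1+r)^4
    = 106684.49198 + 99838.42832 + 93431.68426 + 87436.06816 + 883883.42166 = 1271274.09438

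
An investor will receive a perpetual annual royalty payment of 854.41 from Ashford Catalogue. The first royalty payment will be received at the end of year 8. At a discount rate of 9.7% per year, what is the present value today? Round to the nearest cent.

Value at end of year 7: C / r = 854.41 / 0.097 = 8,808.3505
Discount to today: PV = 8,808.3505 / (1 + 0.097)^7 = 8,808.3505 / 1.911817 = 4,607.32

4607.32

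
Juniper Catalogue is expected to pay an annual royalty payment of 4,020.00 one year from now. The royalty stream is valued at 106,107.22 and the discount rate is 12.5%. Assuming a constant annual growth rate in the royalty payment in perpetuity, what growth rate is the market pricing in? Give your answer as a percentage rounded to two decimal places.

P = D₁/(r−g) ⇒ g = r − D₁/P = 0.125 − 4,020.00/106,107.22 = 0.087114

8.71%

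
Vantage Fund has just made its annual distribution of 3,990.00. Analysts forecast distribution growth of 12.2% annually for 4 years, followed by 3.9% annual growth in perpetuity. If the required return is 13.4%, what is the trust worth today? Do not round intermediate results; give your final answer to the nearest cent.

D_1 = 4476.78000
D_2 = 5022.94716
D_3 = 5635.74671
D_4 = 6323.30781
Terminal value at year 4: TV = D_4×(1+g_2)/(r−g_2) = 6569.91682/0.095 = 69157.01913
P_0 = D_1/(1+r)^1 + D_2/(1+r)^2 + D_3/(1+r)^3 + D_4/(1+r)^4 + TV/(1+r)^4
    = 3947.77778 + 3906.00235 + 3864.66899 + 3823.77303 + 41820.00182 = 57362.22397

57362.22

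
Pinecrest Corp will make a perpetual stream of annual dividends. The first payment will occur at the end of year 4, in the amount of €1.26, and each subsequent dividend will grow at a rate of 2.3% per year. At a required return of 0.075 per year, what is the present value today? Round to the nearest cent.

Value at end of year 3: C₁ / (r − g) = €1.26 / (0.075 − 0.023) = €24.2308
Discount to today: PV = €24.2308 / (1 + 0.075)^3 = €24.2308 / 1.242297 = €19.50

€19.50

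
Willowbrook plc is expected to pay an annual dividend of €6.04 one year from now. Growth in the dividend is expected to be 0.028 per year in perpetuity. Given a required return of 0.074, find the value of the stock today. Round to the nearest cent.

Growing perpetuity: P = D₁ / (r − g) = €6.0400 / (0.074 − 0.028) = €131.30

€131.30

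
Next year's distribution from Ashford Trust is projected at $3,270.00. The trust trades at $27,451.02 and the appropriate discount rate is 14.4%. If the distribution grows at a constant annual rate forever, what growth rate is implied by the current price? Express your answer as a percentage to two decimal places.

P = D₁/(r−g) ⇒ g = r − D₁/P = 0.144 − $3,270.00/$27,451.02 = 0.024879

2.49%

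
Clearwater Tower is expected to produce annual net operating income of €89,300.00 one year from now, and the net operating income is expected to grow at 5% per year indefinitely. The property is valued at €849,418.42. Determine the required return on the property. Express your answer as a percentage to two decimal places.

15.51%

P = D₁/(r − g) ⇒ r = D₁/P + g = €89,300.0000/€849,418.42 + 0.05 = 0.105131 + 0.05 = 0.155131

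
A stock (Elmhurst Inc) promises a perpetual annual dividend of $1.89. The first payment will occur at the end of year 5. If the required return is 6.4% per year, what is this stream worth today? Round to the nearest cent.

Value at end of year 4: C / r = $1.89 / 0.064 = $29.5313
Discount to today: PV = $29.5313 / (1 + 0.064)^4 = $29.5313 / 1.281641 = $23.04

$23.04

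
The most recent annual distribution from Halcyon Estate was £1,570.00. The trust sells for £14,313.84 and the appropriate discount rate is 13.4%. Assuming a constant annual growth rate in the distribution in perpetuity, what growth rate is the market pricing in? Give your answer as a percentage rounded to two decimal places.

2.19%

P = D₀(1+g)/(r−g) ⇒ P(r−g) = D₀(1+g) ⇒ g(P+D₀) = P·r − D₀
g = (P·r − D₀)/(P + D₀) = (£14,313.84×0.134 − £1,570.00) / (£14,313.84 + £1,570.00) = 0.021912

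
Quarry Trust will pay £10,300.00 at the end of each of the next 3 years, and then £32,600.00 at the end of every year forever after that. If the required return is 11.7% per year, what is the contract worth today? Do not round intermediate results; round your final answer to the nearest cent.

£224794.31

PV of 3-year annuity: £10,300.00 × [1 − (1+0.117)^−3] / 0.117 = 24866.95645
Perpetuity value at year 3: £32,600.00 / 0.117 = 278632.47863
PV of perpetuity: 278632.47863 / (1+0.117)^3 = 199927.35435
Total PV = 24866.95645 + 199927.35435 = 224794.31079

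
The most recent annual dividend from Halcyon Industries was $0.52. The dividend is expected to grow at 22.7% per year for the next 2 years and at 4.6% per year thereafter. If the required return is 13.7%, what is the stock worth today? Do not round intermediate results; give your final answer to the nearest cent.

D_1 = 0.63804
D_2 = 0.78288
Terminal value at year 2: TV = D_2×(1+g_2)/(r−g_2) = 0.81889/0.091 = 8.99876
P_0 = D_1/(1+r)^1 + D_2/(1+r)^2 + TV/(1+r)^2
    = 0.56116 + 0.60558 + 6.96084 = 8.12758

$8.13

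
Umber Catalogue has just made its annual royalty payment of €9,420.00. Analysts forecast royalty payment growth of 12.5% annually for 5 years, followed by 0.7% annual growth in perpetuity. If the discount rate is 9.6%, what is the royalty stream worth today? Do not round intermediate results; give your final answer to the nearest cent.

D_1 = 10597.50000
D_2 = 11922.18750
D_3 = 13412.46094
D_4 = 15089.01855
D_5 = 16975.14587
Terminal value at year 5: TV = D_5×(1+g_2)/(r−g_2) = 17093.97190/0.089 = 192067.09995
P_0 = D_1/(1+r)^1 + D_2/(1+r)^2 + D_3/(1+r)^3 + D_4/(1+r)^4 + D_5/(1+r)^5 + TV/(1+r)^5
    = 9669.25182 + 9925.09882 + 10187.71548 + 10457.28095 + 10733.97907 + 121450.75199 = 172424.07814

€172424.08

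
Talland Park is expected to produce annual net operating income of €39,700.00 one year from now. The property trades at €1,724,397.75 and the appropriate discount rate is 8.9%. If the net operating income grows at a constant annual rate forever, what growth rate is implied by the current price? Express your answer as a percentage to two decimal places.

6.60%

P = D₁/(r−g) ⇒ g = r − D₁/P = 0.089 − €39,700.00/€1,724,397.75 = 0.065977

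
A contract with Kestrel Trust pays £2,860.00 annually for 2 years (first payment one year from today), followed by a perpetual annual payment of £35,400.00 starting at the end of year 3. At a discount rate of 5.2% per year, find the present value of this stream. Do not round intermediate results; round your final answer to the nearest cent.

£620435.05

PV of 2-year annuity: £2,860.00 × [1 − (1+0.052)^−2] / 0.052 = 5302.88135
Perpetuity value at year 2: £35,400.00 / 0.052 = 680769.23077
PV of perpetuity: 680769.23077 / (1+0.052)^2 = 615132.16792
Total PV = 5302.88135 + 615132.16792 = 620435.04927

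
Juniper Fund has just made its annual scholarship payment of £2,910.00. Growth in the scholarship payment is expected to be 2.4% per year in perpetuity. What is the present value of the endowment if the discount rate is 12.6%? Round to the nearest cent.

£29214.12

D₁ = D₀ × (1 + g) = £2,910.00 × 1.024 = £2,979.8400
Growing perpetuity: P = D₁ / (r − g) = £2,979.8400 / (0.126 − 0.024) = £29,214.12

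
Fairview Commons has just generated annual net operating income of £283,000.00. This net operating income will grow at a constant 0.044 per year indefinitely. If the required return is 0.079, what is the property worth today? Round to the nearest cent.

£8441485.71

D₁ = D₀ × (1 + g) = £283,000.00 × 1.044 = £295,452.0000
Growing perpetuity: P = D₁ / (r − g) = £295,452.0000 / (0.079 − 0.044) = £8,441,485.71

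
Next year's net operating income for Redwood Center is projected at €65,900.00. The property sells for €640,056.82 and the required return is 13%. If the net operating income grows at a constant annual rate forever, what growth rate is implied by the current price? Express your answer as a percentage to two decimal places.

P = D₁/(r−g) ⇒ g = r − D₁/P = 0.13 − €65,900.00/€640,056.82 = 0.027040

2.70%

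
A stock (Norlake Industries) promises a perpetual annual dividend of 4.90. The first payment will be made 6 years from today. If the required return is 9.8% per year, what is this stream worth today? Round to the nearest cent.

31.33

Value at end of year 5: C / r = 4.90 / 0.098 = 50.0000
Discount to today: PV = 50.0000 / (1 + 0.098)^5 = 50.0000 / 1.595922 = 31.33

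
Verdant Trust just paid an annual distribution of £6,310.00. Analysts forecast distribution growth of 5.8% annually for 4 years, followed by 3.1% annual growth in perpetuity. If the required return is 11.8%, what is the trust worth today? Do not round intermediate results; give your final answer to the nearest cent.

£82001.92

D_1 = 6675.98000
D_2 = 7063.18684
D_3 = 7472.85168
D_4 = 7906.27707
Terminal value at year 4: TV = D_4×(1+g_2)/(r−g_2) = 8151.37166/0.087 = 93693.92716
P_0 = D_1/(1+r)^1 + D_2/(1+r)^2 + D_3/(1+r)^3 + D_4/(1+r)^4 + TV/(1+r)^4
    = 5971.35957 + 5650.89305 + 5347.62508 + 5060.63268 + 59971.40569 = 82001.91607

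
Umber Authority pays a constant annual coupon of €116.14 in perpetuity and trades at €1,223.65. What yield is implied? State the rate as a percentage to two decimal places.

9.49%

P = C/r ⇒ r = C/P = €116.14/€1,223.65 = 0.094913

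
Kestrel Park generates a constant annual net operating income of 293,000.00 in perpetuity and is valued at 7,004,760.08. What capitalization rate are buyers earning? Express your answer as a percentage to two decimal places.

4.18%

P = C/r ⇒ r = C/P = 293,000.00/7,004,760.08 = 0.041829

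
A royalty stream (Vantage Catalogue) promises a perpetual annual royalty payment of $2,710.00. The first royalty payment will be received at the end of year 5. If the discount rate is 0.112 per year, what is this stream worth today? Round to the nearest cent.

Value at end of year 4: C / r = $2,710.00 / 0.112 = $24,196.4286
Discount to today: PV = $24,196.4286 / (1 + 0.112)^4 = $24,196.4286 / 1.529041 = $15,824.58

$15824.58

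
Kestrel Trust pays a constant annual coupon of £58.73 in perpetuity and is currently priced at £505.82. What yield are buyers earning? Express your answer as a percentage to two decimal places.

11.61%

P = C/r ⇒ r = C/P = £58.73/£505.82 = 0.116108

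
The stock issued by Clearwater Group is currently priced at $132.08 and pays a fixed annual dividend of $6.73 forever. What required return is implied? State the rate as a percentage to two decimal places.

P = C/r ⇒ r = C/P = $6.73/$132.08 = 0.050954

5.10%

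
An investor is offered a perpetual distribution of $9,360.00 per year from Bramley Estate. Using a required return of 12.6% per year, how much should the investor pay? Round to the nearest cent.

Level perpetuity: PV = C / r = $9,360.00 / 0.126 = $74,285.71

$74285.71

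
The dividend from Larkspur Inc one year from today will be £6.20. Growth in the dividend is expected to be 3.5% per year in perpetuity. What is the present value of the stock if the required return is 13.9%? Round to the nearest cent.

£59.62

Growing perpetuity: P = D₁ / (r − g) = £6.2000 / (0.139 − 0.035) = £59.62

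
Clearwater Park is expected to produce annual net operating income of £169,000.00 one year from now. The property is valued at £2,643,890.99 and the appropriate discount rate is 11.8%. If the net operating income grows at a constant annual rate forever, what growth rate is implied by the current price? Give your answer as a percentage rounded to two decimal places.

5.41%

P = D₁/(r−g) ⇒ g = r − D₁/P = 0.118 − £169,000.00/£2,643,890.99 = 0.054079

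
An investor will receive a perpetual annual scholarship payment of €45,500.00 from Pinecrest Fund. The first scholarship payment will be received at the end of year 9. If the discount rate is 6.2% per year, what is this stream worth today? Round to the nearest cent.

€453548.33

Value at end of year 8: C / r = €45,500.00 / 0.062 = €733,870.9677
Discount to today: PV = €733,870.9677 / (1 + 0.062)^8 = €733,870.9677 / 1.618066 = €453,548.33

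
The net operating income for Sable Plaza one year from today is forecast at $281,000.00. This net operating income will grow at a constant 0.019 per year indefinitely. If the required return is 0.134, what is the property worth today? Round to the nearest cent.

$2443478.26

Growing perpetuity: P = D₁ / (r − g) = $281,000.0000 / (0.134 − 0.019) = $2,443,478.26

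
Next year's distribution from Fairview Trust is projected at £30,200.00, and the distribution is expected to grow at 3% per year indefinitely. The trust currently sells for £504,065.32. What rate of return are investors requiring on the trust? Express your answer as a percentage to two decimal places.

P = D₁/(r − g) ⇒ r = D₁/P + g = £30,200.0000/£504,065.32 + 0.03 = 0.059913 + 0.03 = 0.089913

8.99%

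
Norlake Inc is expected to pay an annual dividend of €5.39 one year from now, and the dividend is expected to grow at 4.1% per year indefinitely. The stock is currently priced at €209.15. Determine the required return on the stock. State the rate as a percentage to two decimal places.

6.68%

P = D₁/(r − g) ⇒ r = D₁/P + g = €5.3900/€209.15 + 0.041 = 0.025771 + 0.041 = 0.066771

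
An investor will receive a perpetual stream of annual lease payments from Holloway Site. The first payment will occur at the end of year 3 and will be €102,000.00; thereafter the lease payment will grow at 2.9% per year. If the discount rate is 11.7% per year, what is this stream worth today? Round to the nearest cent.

Value at end of year 2: C₁ / (r − g) = €102,000.00 / (0.117 − 0.029) = €1,159,090.9091
Discount to today: PV = €1,159,090.9091 / (1 + 0.117)^2 = €1,159,090.9091 / 1.247689 = €928,990.24

€928990.24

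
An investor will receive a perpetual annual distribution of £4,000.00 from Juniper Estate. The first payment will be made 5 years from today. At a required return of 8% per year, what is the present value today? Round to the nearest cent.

Value at end of year 4: C / r = £4,000.00 / 0.08 = £50,000.0000
Discount to today: PV = £50,000.0000 / (1 + 0.08)^4 = £50,000.0000 / 1.360489 = £36,751.49

£36751.49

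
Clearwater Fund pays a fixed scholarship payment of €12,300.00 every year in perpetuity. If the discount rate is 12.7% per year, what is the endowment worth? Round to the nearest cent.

Level perpetuity: PV = C / r = €12,300.00 / 0.127 = €96,850.39

€96850.39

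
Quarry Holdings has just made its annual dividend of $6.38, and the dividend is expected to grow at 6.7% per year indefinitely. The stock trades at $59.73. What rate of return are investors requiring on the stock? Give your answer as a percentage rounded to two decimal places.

D₁ = $6.38 × 1.067 = $6.8075
P = D₁/(r − g) ⇒ r = D₁/P + g = $6.8075/$59.73 + 0.067 = 0.113971 + 0.067 = 0.180971

18.10%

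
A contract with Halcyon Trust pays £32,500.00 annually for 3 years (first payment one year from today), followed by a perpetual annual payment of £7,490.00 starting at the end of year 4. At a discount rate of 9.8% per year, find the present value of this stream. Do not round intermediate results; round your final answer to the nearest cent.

PV of 3-year annuity: £32,500.00 × [1 − (1+0.098)^−3] / 0.098 = 81108.11792
Perpetuity value at year 3: £7,490.00 / 0.098 = 76428.57143
PV of perpetuity: 76428.57143 / (1+0.098)^3 = 57736.26979
Total PV = 81108.11792 + 57736.26979 = 138844.38771

£138844.39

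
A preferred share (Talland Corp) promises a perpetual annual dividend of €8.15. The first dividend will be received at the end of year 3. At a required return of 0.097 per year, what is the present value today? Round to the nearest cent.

Value at end of year 2: C / r = €8.15 / 0.097 = €84.0206
Discount to today: PV = €84.0206 / (1 + 0.097)^2 = €84.0206 / 1.203409 = €69.82

€69.82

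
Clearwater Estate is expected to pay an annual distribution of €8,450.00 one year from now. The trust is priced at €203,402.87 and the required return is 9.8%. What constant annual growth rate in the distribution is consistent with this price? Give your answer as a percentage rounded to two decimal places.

P = D₁/(r−g) ⇒ g = r − D₁/P = 0.098 − €8,450.00/€203,402.87 = 0.056457

5.65%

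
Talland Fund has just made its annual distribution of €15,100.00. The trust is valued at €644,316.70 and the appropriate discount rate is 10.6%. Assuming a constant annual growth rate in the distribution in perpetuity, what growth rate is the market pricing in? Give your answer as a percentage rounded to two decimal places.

8.07%

P = D₀(1+g)/(r−g) ⇒ P(r−g) = D₀(1+g) ⇒ g(P+D₀) = P·r − D₀
g = (P·r − D₀)/(P + D₀) = (€644,316.70×0.106 − €15,100.00) / (€644,316.70 + €15,100.00) = 0.080674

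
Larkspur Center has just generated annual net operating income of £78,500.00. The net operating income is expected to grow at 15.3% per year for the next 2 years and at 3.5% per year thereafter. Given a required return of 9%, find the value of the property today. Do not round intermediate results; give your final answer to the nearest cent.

D_1 = 90510.50000
D_2 = 104358.60650
Terminal value at year 2: TV = D_2×(1+g_2)/(r−g_2) = 108011.15773/0.055 = 1963839.23141
P_0 = D_1/(1+r)^1 + D_2/(1+r)^2 + TV/(1+r)^2
    = 83037.15596 + 87836.55122 + 1652924.19107 = 1823797.89825

£1823797.90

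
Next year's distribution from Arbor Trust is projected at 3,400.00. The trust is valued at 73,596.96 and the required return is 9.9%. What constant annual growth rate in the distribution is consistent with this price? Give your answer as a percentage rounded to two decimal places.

P = D₁/(r−g) ⇒ g = r − D₁/P = 0.099 − 3,400.00/73,596.96 = 0.052802

5.28%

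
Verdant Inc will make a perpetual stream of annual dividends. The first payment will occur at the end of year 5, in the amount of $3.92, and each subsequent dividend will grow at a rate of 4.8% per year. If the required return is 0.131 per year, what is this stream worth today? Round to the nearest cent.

Value at end of year 4: C₁ / (r − g) = $3.92 / (0.131 − 0.048) = $47.2289
Discount to today: PV = $47.2289 / (1 + 0.131)^4 = $47.2289 / 1.636253 = $28.86

$28.86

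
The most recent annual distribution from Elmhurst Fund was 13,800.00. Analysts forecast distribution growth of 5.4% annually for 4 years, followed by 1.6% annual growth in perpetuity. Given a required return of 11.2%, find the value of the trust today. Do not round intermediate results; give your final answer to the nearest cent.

166249.18

D_1 = 14545.20000
D_2 = 15330.64080
D_3 = 16158.49540
D_4 = 17031.05415
Terminal value at year 4: TV = D_4×(1+g_2)/(r−g_2) = 17303.55102/0.096 = 180245.32314
P_0 = D_1/(1+r)^1 + D_2/(1+r)^2 + D_3/(1+r)^3 + D_4/(1+r)^4 + TV/(1+r)^4
    = 13080.21583 + 12397.97435 + 11751.31742 + 11138.38899 + 117881.28350 = 166249.18009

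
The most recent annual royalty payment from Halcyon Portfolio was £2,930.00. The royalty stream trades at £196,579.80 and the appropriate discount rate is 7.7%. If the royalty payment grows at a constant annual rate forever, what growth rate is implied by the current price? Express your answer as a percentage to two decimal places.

6.12%

P = D₀(1+g)/(r−g) ⇒ P(r−g) = D₀(1+g) ⇒ g(P+D₀) = P·r − D₀
g = (P·r − D₀)/(P + D₀) = (£196,579.80×0.077 − £2,930.00) / (£196,579.80 + £2,930.00) = 0.061183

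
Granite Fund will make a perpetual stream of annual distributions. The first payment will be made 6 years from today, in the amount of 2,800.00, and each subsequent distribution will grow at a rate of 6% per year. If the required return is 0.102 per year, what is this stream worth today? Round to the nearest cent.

Value at end of year 5: C₁ / (r − g) = 2,800.00 / (0.102 − 0.06) = 66,666.6667
Discount to today: PV = 66,666.6667 / (1 + 0.102)^5 = 66,666.6667 / 1.625204 = 41,020.48

41020.48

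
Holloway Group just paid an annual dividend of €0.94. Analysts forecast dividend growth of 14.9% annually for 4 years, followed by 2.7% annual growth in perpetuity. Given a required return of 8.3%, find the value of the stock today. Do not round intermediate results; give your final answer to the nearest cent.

D_1 = 1.08006
D_2 = 1.24099
D_3 = 1.42590
D_4 = 1.63835
Terminal value at year 4: TV = D_4×(1+g_2)/(r−g_2) = 1.68259/0.056 = 30.04626
P_0 = D_1/(1+r)^1 + D_2/(1+r)^2 + D_3/(1+r)^3 + D_4/(1+r)^4 + TV/(1+r)^4
    = 0.99729 + 1.05806 + 1.12254 + 1.19095 + 21.84120 = 26.21004

€26.21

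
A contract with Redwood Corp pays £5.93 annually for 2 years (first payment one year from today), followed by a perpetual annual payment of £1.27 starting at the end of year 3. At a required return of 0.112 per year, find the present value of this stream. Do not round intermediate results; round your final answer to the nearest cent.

£19.30

PV of 2-year annuity: £5.93 × [1 − (1+0.112)^−2] / 0.112 = 10.12836
Perpetuity value at year 2: £1.27 / 0.112 = 11.33929
PV of perpetuity: 11.33929 / (1+0.112)^2 = 9.17014
Total PV = 10.12836 + 9.17014 = 19.29850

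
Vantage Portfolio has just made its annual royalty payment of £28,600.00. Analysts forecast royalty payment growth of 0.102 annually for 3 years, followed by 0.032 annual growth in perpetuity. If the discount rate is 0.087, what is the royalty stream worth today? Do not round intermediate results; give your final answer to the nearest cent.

£647353.83

D_1 = 31517.20000
D_2 = 34731.95440
D_3 = 38274.61375
Terminal value at year 3: TV = D_3×(1+g_2)/(r−g_2) = 39499.40139/0.055 = 718170.93434
P_0 = D_1/(1+r)^1 + D_2/(1+r)^2 + D_3/(1+r)^3 + TV/(1+r)^3
    = 28994.66421 + 29394.77458 + 29800.40624 + 559163.98616 = 647353.83119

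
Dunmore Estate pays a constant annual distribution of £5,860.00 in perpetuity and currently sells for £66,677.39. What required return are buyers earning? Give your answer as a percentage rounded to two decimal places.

P = C/r ⇒ r = C/P = £5,860.00/£66,677.39 = 0.087886

8.79%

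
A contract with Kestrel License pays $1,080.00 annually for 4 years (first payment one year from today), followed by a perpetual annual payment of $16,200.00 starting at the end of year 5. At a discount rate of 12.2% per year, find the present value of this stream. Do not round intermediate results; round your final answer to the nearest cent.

$87054.94

PV of 4-year annuity: $1,080.00 × [1 − (1+0.122)^−4] / 0.122 = 3266.56750
Perpetuity value at year 4: $16,200.00 / 0.122 = 132786.88525
PV of perpetuity: 132786.88525 / (1+0.122)^4 = 83788.37277
Total PV = 3266.56750 + 83788.37277 = 87054.94027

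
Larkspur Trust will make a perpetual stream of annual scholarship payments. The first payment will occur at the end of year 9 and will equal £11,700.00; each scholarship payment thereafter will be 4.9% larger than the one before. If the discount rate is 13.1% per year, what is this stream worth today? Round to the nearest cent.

Value at end of year 8: C₁ / (r − g) = £11,700.00 / (0.131 − 0.049) = £142,682.9268
Discount to today: PV = £142,682.9268 / (1 + 0.131)^8 = £142,682.9268 / 2.677323 = £53,293.12

£53293.12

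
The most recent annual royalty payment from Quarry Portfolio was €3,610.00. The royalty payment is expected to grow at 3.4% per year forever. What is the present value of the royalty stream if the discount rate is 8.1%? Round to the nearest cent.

D₁ = D₀ × (1 + g) = €3,610.00 × 1.034 = €3,732.7400
Growing perpetuity: P = D₁ / (r − g) = €3,732.7400 / (0.081 − 0.034) = €79,420.00

€79420.00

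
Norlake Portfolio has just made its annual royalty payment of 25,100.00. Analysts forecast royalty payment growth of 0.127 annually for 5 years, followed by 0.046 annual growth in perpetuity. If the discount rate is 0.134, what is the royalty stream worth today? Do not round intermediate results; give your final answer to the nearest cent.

D_1 = 28287.70000
D_2 = 31880.23790
D_3 = 35929.02811
D_4 = 40492.01468
D_5 = 45634.50055
Terminal value at year 5: TV = D_5×(1+g_2)/(r−g_2) = 47733.68757/0.088 = 542428.26788
P_0 = D_1/(1+r)^1 + D_2/(1+r)^2 + D_3/(1+r)^3 + D_4/(1+r)^4 + D_5/(1+r)^5 + TV/(1+r)^5
    = 24945.06173 + 24791.07987 + 24638.04851 + 24485.96179 + 24334.81388 + 289252.44677 = 412447.41254

412447.41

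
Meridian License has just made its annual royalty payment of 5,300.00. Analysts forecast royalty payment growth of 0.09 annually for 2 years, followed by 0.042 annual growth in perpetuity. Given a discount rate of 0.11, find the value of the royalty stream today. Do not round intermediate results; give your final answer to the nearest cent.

88629.65

D_1 = 5777.00000
D_2 = 6296.93000
Terminal value at year 2: TV = D_2×(1+g_2)/(r−g_2) = 6561.40106/0.068 = 96491.19206
P_0 = D_1/(1+r)^1 + D_2/(1+r)^2 + TV/(1+r)^2
    = 5204.50450 + 5110.72965 + 78314.41609 = 88629.65024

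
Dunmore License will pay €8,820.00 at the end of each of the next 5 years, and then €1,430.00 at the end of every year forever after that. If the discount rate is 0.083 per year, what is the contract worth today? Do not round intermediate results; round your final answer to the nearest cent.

PV of 5-year annuity: €8,820.00 × [1 − (1+0.083)^−5] / 0.083 = 34939.00434
Perpetuity value at year 5: €1,430.00 / 0.083 = 17228.91566
PV of perpetuity: 17228.91566 / (1+0.083)^5 = 11564.20181
Total PV = 34939.00434 + 11564.20181 = 46503.20614

€46503.21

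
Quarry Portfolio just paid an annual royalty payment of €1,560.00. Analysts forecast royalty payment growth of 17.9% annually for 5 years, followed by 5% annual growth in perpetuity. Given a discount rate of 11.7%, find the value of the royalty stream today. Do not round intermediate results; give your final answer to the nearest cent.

€41227.97

D_1 = 1839.24000
D_2 = 2168.46396
D_3 = 2556.61901
D_4 = 3014.25381
D_5 = 3553.80524
Terminal value at year 5: TV = D_5×(1+g_2)/(r−g_2) = 3731.49551/0.067 = 55693.96277
P_0 = D_1/(1+r)^1 + D_2/(1+r)^2 + D_3/(1+r)^3 + D_4/(1+r)^4 + D_5/(1+r)^5 + TV/(1+r)^5
    = 1646.58908 + 1737.98435 + 1834.45260 + 1936.27539 + 2043.74994 + 32028.91704 = 41227.96841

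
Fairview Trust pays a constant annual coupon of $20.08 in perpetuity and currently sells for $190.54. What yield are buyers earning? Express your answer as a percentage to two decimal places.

10.54%

P = C/r ⇒ r = C/P = $20.08/$190.54 = 0.105385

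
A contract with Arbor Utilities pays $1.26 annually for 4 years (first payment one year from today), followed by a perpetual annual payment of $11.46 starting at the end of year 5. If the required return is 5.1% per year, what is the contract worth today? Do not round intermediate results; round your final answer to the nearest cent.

$188.62

PV of 4-year annuity: $1.26 × [1 − (1+0.051)^−4] / 0.051 = 4.45754
Perpetuity value at year 4: $11.46 / 0.051 = 224.70588
PV of perpetuity: 224.70588 / (1+0.051)^4 = 184.16351
Total PV = 4.45754 + 184.16351 = 188.62105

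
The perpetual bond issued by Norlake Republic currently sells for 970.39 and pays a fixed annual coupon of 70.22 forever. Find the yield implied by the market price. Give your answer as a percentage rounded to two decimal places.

P = C/r ⇒ r = C/P = 70.22/970.39 = 0.072363

7.24%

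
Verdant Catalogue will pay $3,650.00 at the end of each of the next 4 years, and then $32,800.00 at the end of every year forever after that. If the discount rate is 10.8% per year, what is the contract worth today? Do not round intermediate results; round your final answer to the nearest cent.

$212879.87

PV of 4-year annuity: $3,650.00 × [1 − (1+0.108)^−4] / 0.108 = 11372.45209
Perpetuity value at year 4: $32,800.00 / 0.108 = 303703.70370
PV of perpetuity: 303703.70370 / (1+0.108)^4 = 201507.42190
Total PV = 11372.45209 + 201507.42190 = 212879.87399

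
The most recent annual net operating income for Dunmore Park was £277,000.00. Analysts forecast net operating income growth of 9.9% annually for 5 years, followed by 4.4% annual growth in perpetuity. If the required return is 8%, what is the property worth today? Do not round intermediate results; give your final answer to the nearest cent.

£10224744.44

D_1 = 304423.00000
D_2 = 334560.87700
D_3 = 367682.40382
D_4 = 404082.96180
D_5 = 444087.17502
Terminal value at year 5: TV = D_5×(1+g_2)/(r−g_2) = 463627.01072/0.036 = 12878528.07557
P_0 = D_1/(1+r)^1 + D_2/(1+r)^2 + D_3/(1+r)^3 + D_4/(1+r)^4 + D_5/(1+r)^5 + TV/(1+r)^5
    = 281873.14815 + 286832.02761 + 291878.14661 + 297013.03993 + 302238.26934 + 8764909.81076 = 10224744.44240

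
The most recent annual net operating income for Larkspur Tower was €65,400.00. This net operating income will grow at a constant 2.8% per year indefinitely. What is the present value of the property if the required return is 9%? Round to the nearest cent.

€1084374.19

D₁ = D₀ × (1 + g) = €65,400.00 × 1.028 = €67,231.2000
Growing perpetuity: P = D₁ / (r − g) = €67,231.2000 / (0.09 − 0.028) = €1,084,374.19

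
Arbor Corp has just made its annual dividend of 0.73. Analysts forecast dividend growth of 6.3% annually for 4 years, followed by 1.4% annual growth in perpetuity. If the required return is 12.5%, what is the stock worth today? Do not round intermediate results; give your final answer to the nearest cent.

7.85

D_1 = 0.77599
D_2 = 0.82488
D_3 = 0.87684
D_4 = 0.93209
Terminal value at year 4: TV = D_4×(1+g_2)/(r−g_2) = 0.94514/0.111 = 8.51473
P_0 = D_1/(1+r)^1 + D_2/(1+r)^2 + D_3/(1+r)^3 + D_4/(1+r)^4 + TV/(1+r)^4
    = 0.68977 + 0.65175 + 0.61584 + 0.58190 + 5.31570 = 7.85496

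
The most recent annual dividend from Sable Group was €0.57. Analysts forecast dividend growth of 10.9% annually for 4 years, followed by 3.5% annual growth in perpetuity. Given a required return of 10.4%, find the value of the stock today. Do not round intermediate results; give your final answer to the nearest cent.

D_1 = 0.63213
D_2 = 0.70103
D_3 = 0.77744
D_4 = 0.86219
Terminal value at year 4: TV = D_4×(1+g_2)/(r−g_2) = 0.89236/0.069 = 12.93279
P_0 = D_1/(1+r)^1 + D_2/(1+r)^2 + D_3/(1+r)^3 + D_4/(1+r)^4 + TV/(1+r)^4
    = 0.57258 + 0.57517 + 0.57778 + 0.58040 + 8.70595 = 11.01188

€11.01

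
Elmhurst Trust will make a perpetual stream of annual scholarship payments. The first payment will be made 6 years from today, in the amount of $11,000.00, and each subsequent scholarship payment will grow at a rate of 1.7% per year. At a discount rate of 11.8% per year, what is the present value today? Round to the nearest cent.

$62353.71

Value at end of year 5: C₁ / (r − g) = $11,000.00 / (0.118 − 0.017) = $108,910.8911
Discount to today: PV = $108,910.8911 / (1 + 0.118)^5 = $108,910.8911 / 1.746663 = $62,353.71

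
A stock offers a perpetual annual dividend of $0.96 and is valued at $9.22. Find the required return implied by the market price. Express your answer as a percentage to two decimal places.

10.41%

P = C/r ⇒ r = C/P = $0.96/$9.22 = 0.104121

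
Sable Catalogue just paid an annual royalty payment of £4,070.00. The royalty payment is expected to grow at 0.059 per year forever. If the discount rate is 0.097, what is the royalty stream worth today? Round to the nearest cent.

£113424.47

D₁ = D₀ × (1 + g) = £4,070.00 × 1.059 = £4,310.1300
Growing perpetuity: P = D₁ / (r − g) = £4,310.1300 / (0.097 − 0.059) = £113,424.47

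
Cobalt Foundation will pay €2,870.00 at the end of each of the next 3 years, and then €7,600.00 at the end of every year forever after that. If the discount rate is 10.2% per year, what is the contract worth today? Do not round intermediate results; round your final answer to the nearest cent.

PV of 3-year annuity: €2,870.00 × [1 − (1+0.102)^−3] / 0.102 = 7112.20954
Perpetuity value at year 3: €7,600.00 / 0.102 = 74509.80392
PV of perpetuity: 74509.80392 / (1+0.102)^3 = 55676.07830
Total PV = 7112.20954 + 55676.07830 = 62788.28785

€62788.29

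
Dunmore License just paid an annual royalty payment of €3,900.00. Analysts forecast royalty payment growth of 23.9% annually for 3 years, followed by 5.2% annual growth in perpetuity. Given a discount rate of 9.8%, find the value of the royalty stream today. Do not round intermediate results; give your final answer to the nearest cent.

D_1 = 4832.10000
D_2 = 5986.97190
D_3 = 7417.85818
Terminal value at year 3: TV = D_3×(1+g_2)/(r−g_2) = 7803.58681/0.046 = 169643.19151
P_0 = D_1/(1+r)^1 + D_2/(1+r)^2 + D_3/(1+r)^3 + TV/(1+r)^3
    = 4400.81967 + 4965.95225 + 5603.65650 + 128153.18788 = 143123.61630

€143123.62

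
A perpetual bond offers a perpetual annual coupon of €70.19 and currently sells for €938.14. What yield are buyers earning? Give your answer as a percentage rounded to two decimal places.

P = C/r ⇒ r = C/P = €70.19/€938.14 = 0.074818

7.48%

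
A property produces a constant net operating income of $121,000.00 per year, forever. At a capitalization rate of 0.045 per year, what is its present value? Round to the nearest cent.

$2688888.89

Level perpetuity: PV = C / r = $121,000.00 / 0.045 = $2,688,888.89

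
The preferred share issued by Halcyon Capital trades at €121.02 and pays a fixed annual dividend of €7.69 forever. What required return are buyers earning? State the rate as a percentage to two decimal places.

P = C/r ⇒ r = C/P = €7.69/€121.02 = 0.063543

6.35%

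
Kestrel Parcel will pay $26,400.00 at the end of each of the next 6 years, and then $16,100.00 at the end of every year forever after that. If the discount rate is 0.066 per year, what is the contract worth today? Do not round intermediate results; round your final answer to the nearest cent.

$293646.92

PV of 6-year annuity: $26,400.00 × [1 − (1+0.066)^−6] / 0.066 = 127405.70454
Perpetuity value at year 6: $16,100.00 / 0.066 = 243939.39394
PV of perpetuity: 243939.39394 / (1+0.066)^6 = 166241.21807
Total PV = 127405.70454 + 166241.21807 = 293646.92260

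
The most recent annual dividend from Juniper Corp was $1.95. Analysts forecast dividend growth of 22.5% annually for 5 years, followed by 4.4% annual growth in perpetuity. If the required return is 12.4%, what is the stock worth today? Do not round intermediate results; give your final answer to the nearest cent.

D_1 = 2.38875
D_2 = 2.92622
D_3 = 3.58462
D_4 = 4.39116
D_5 = 5.37917
Terminal value at year 5: TV = D_5×(1+g_2)/(r−g_2) = 5.61585/0.08 = 70.19813
P_0 = D_1/(1+r)^1 + D_2/(1+r)^2 + D_3/(1+r)^3 + D_4/(1+r)^4 + D_5/(1+r)^5 + TV/(1+r)^5
    = 2.12522 + 2.31619 + 2.52432 + 2.75115 + 2.99836 + 39.12857 = 51.84381

$51.84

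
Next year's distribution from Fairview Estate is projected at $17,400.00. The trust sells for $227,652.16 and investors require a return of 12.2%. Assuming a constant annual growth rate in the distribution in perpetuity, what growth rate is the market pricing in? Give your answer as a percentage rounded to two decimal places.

4.56%

P = D₁/(r−g) ⇒ g = r − D₁/P = 0.122 − $17,400.00/$227,652.16 = 0.045568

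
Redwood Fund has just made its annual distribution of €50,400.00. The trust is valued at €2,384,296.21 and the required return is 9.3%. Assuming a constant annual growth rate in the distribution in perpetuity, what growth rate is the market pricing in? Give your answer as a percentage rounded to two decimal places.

P = D₀(1+g)/(r−g) ⇒ P(r−g) = D₀(1+g) ⇒ g(P+D₀) = P·r − D₀
g = (P·r − D₀)/(P + D₀) = (€2,384,296.21×0.093 − €50,400.00) / (€2,384,296.21 + €50,400.00) = 0.070374

7.04%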